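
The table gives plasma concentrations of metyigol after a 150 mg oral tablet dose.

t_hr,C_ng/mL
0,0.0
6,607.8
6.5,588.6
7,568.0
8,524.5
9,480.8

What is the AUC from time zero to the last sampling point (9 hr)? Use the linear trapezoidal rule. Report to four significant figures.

AUC = 3461 ng/mL·hr

Trapezoidal AUC_0→9:
  [0→6]: (0.0+607.8)/2 × 6 = 1823.4
  [6→6.5]: (607.8+588.6)/2 × 0.5 = 299.1
  [6.5→7]: (588.6+568.0)/2 × 0.5 = 289.15
  [7→8]: (568.0+524.5)/2 × 1 = 546.25
  [8→9]: (524.5+480.8)/2 × 1 = 502.65
  Sum = 3460.55 ng/mL·hr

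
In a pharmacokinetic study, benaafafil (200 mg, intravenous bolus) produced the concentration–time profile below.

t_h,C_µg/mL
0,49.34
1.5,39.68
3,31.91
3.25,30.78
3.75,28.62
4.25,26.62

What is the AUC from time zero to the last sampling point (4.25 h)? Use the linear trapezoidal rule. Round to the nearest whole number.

Trapezoidal AUC_0→4.25:
  [0→1.5]: (49.34+39.68)/2 × 1.5 = 66.765
  [1.5→3]: (39.68+31.91)/2 × 1.5 = 53.6925
  [3→3.25]: (31.91+30.78)/2 × 0.25 = 7.83625
  [3.25→3.75]: (30.78+28.62)/2 × 0.5 = 14.85
  [3.75→4.25]: (28.62+26.62)/2 × 0.5 = 13.81
  Sum = 156.95375 µg/mL·h

AUC = 157 µg/mL·h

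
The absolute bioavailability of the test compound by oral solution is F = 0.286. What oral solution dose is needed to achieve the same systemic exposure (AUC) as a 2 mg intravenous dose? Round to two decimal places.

For equal systemic exposure: F × D_ev = D_iv
D_ev = D_iv / F = 2 / 0.286 = 6.99301 mg

D_oral = 6.99 mg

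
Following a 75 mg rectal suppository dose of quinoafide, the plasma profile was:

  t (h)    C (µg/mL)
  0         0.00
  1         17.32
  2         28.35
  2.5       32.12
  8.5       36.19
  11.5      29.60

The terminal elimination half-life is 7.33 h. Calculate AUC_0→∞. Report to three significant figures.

Trapezoidal AUC_0→11.5:
  [0→1]: (0.00+17.32)/2 × 1 = 8.66
  [1→2]: (17.32+28.35)/2 × 1 = 22.835
  [2→2.5]: (28.35+32.12)/2 × 0.5 = 15.1175
  [2.5→8.5]: (32.12+36.19)/2 × 6 = 204.93
  [8.5→11.5]: (36.19+29.60)/2 × 3 = 98.685
  Sum = 350.2275 µg/mL·h
k_e = ln2 / t½ = 0.693147 / 7.33 = 0.0946 h^-1
Extrapolated tail: C_last / k_e = 29.60 / 0.0946 = 312.896
AUC_0→∞ = 350.2275 + 312.896 = 663.1235 µg/mL·h

AUC = 663 µg/mL·h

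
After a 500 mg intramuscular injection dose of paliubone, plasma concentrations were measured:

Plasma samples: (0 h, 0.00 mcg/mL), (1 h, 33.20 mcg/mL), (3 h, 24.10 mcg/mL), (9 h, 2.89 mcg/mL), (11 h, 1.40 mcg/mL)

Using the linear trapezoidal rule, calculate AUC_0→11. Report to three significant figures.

AUC = 159 mcg/mL·h

Trapezoidal AUC_0→11:
  [0→1]: (0.00+33.20)/2 × 1 = 16.6
  [1→3]: (33.20+24.10)/2 × 2 = 57.3
  [3→9]: (24.10+2.89)/2 × 6 = 80.97
  [9→11]: (2.89+1.40)/2 × 2 = 4.29
  Sum = 159.16 mcg/mL·h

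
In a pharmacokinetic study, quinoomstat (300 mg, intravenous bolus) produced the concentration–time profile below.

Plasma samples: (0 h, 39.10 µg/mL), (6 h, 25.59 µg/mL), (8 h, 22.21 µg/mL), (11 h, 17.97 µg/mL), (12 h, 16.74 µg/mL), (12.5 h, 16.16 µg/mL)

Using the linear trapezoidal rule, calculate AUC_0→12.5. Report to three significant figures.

Trapezoidal AUC_0→12.5:
  [0→6]: (39.10+25.59)/2 × 6 = 194.07
  [6→8]: (25.59+22.21)/2 × 2 = 47.8
  [8→11]: (22.21+17.97)/2 × 3 = 60.27
  [11→12]: (17.97+16.74)/2 × 1 = 17.355
  [12→12.5]: (16.74+16.16)/2 × 0.5 = 8.225
  Sum = 327.72 µg/mL·h

AUC = 328 µg/mL·h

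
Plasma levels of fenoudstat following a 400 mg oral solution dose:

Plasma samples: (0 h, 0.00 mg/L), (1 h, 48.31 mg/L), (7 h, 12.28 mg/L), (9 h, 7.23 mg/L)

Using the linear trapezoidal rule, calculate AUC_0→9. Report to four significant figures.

Trapezoidal AUC_0→9:
  [0→1]: (0.00+48.31)/2 × 1 = 24.155
  [1→7]: (48.31+12.28)/2 × 6 = 181.77
  [7→9]: (12.28+7.23)/2 × 2 = 19.51
  Sum = 225.435 mg/L·h

AUC = 225.4 mg/L·h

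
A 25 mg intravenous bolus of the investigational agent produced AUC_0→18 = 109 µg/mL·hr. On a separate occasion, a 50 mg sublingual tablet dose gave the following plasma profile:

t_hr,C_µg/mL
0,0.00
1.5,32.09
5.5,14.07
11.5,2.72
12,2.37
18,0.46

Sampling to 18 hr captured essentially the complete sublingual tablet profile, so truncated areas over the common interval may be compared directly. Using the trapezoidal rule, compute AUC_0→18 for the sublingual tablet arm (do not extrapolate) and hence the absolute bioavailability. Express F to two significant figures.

Trapezoidal AUC_0→18 (sublingual tablet):
  [0→1.5]: (0.00+32.09)/2 × 1.5 = 24.0675
  [1.5→5.5]: (32.09+14.07)/2 × 4 = 92.32
  [5.5→11.5]: (14.07+2.72)/2 × 6 = 50.37
  [11.5→12]: (2.72+2.37)/2 × 0.5 = 1.2725
  [12→18]: (2.37+0.46)/2 × 6 = 8.49
  Sum = 176.52 µg/mL·hr
F = (AUC_ev/D_ev)/(AUC_iv/D_iv) = (176.52/50)/(109/25) = 3.5304/4.36 = 0.8097

F = 0.81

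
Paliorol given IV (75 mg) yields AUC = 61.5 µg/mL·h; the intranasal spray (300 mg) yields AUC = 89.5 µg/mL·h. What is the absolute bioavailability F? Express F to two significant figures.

F = 0.36

F = (AUC_ev / D_ev) / (AUC_iv / D_iv)
  = (89.5/300) / (61.5/75)
  = 0.298333 / 0.82 = 0.3638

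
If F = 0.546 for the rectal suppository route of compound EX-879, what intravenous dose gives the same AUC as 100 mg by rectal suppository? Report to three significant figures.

D_iv = 54.6 mg

Systemic exposure from an extravascular dose = F × D_ev, so the equivalent IV dose is F × D_ev.
D_iv = F × D_ev = 0.546 × 100 = 54.6 mg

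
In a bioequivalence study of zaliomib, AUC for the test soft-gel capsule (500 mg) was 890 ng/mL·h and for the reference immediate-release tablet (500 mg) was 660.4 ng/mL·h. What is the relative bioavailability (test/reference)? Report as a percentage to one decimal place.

F_rel = 134.8%

F_rel = (AUC_test/D_test) / (AUC_ref/D_ref)
      = (890/500) / (660.4/500)
      = 1.78 / 1.3208 = 1.3477 = 134.77%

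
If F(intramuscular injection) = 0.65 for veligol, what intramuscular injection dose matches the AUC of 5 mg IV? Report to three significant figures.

D_intramuscular = 7.69 mg

For equal systemic exposure: F × D_ev = D_iv
D_ev = D_iv / F = 5 / 0.65 = 7.69231 mg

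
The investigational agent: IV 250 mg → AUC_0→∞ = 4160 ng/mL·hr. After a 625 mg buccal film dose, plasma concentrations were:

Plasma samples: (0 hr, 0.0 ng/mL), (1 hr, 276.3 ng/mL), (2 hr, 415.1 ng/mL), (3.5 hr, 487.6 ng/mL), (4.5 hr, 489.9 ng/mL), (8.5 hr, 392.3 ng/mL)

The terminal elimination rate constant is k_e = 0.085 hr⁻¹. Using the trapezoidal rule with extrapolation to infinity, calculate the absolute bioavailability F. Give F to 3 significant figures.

Trapezoidal AUC_0→8.5 (buccal film):
  [0→1]: (0.0+276.3)/2 × 1 = 138.15
  [1→2]: (276.3+415.1)/2 × 1 = 345.7
  [2→3.5]: (415.1+487.6)/2 × 1.5 = 677.025
  [3.5→4.5]: (487.6+489.9)/2 × 1 = 488.75
  [4.5→8.5]: (489.9+392.3)/2 × 4 = 1764.4
  Sum = 3414.025 ng/mL·hr
Tail: C_last/k_e = 392.3/0.085 = 4615.294
AUC_0→∞ (buccal film) = 3414.025 + 4615.294 = 8029.319 ng/mL·hr
F = (AUC_ev/D_ev)/(AUC_iv/D_iv) = (8029.319/625)/(4160/250) = 12.8469/16.64 = 0.7720

F = 0.772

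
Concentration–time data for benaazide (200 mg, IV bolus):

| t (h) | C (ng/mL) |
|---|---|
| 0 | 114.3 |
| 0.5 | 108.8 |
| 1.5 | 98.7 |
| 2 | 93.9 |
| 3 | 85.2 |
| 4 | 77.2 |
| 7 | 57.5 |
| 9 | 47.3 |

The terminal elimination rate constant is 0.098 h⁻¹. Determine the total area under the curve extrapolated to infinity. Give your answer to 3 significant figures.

Trapezoidal AUC_0→9:
  [0→0.5]: (114.3+108.8)/2 × 0.5 = 55.775
  [0.5→1.5]: (108.8+98.7)/2 × 1 = 103.75
  [1.5→2]: (98.7+93.9)/2 × 0.5 = 48.15
  [2→3]: (93.9+85.2)/2 × 1 = 89.55
  [3→4]: (85.2+77.2)/2 × 1 = 81.2
  [4→7]: (77.2+57.5)/2 × 3 = 202.05
  [7→9]: (57.5+47.3)/2 × 2 = 104.8
  Sum = 685.275 ng/mL·h
Extrapolated tail: C_last / k_e = 47.3 / 0.098 = 482.653
AUC_0→∞ = 685.275 + 482.653 = 1167.928 ng/mL·h

AUC = 1170 ng/mL·h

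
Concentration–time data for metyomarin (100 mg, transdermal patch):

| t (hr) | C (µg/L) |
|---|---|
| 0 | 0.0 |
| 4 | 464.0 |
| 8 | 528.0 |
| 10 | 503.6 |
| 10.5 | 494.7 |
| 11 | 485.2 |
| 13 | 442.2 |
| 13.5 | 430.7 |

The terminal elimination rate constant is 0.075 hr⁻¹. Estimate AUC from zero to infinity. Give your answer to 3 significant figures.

AUC = 11300 µg/L·hr

Trapezoidal AUC_0→13.5:
  [0→4]: (0.0+464.0)/2 × 4 = 928.0
  [4→8]: (464.0+528.0)/2 × 4 = 1984.0
  [8→10]: (528.0+503.6)/2 × 2 = 1031.6
  [10→10.5]: (503.6+494.7)/2 × 0.5 = 249.575
  [10.5→11]: (494.7+485.2)/2 × 0.5 = 244.975
  [11→13]: (485.2+442.2)/2 × 2 = 927.4
  [13→13.5]: (442.2+430.7)/2 × 0.5 = 218.225
  Sum = 5583.775 µg/L·hr
Extrapolated tail: C_last / k_e = 430.7 / 0.075 = 5742.667
AUC_0→∞ = 5583.775 + 5742.667 = 11326.442 µg/L·hr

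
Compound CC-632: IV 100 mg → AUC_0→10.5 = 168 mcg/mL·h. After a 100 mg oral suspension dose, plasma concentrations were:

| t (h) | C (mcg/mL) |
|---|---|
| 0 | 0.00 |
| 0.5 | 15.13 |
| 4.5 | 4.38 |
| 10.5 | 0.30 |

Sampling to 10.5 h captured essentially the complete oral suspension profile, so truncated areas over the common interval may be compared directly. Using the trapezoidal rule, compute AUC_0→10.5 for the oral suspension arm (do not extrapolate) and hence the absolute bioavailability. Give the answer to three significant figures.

Trapezoidal AUC_0→10.5 (oral suspension):
  [0→0.5]: (0.00+15.13)/2 × 0.5 = 3.7825
  [0.5→4.5]: (15.13+4.38)/2 × 4 = 39.02
  [4.5→10.5]: (4.38+0.30)/2 × 6 = 14.04
  Sum = 56.8425 mcg/mL·h
F = (AUC_ev/D_ev)/(AUC_iv/D_iv) = (56.8425/100)/(168/100) = 0.568425/1.68 = 0.3383

F = 0.338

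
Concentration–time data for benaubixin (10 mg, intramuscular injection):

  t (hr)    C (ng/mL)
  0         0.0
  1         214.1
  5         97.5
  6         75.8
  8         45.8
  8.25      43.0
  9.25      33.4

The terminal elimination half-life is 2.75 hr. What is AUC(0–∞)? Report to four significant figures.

AUC = 1120 ng/mL·hr

Trapezoidal AUC_0→9.25:
  [0→1]: (0.0+214.1)/2 × 1 = 107.05
  [1→5]: (214.1+97.5)/2 × 4 = 623.2
  [5→6]: (97.5+75.8)/2 × 1 = 86.65
  [6→8]: (75.8+45.8)/2 × 2 = 121.6
  [8→8.25]: (45.8+43.0)/2 × 0.25 = 11.1
  [8.25→9.25]: (43.0+33.4)/2 × 1 = 38.2
  Sum = 987.8 ng/mL·hr
k_e = ln2 / t½ = 0.693147 / 2.75 = 0.2521 hr^-1
Extrapolated tail: C_last / k_e = 33.4 / 0.2521 = 132.487
AUC_0→∞ = 987.8 + 132.487 = 1120.287 ng/mL·hr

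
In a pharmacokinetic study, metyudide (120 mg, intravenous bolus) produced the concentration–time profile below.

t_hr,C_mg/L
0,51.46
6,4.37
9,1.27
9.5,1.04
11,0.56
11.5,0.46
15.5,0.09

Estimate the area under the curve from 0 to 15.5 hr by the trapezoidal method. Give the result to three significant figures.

Trapezoidal AUC_0→15.5:
  [0→6]: (51.46+4.37)/2 × 6 = 167.49
  [6→9]: (4.37+1.27)/2 × 3 = 8.46
  [9→9.5]: (1.27+1.04)/2 × 0.5 = 0.5775
  [9.5→11]: (1.04+0.56)/2 × 1.5 = 1.2
  [11→11.5]: (0.56+0.46)/2 × 0.5 = 0.255
  [11.5→15.5]: (0.46+0.09)/2 × 4 = 1.1
  Sum = 179.0825 mg/L·hr

AUC = 179 mg/L·hr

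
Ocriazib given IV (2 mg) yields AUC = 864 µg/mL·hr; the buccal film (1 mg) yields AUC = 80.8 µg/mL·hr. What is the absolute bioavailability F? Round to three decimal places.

F = (AUC_ev / D_ev) / (AUC_iv / D_iv)
  = (80.8/1) / (864/2)
  = 80.8 / 432 = 0.1870

F = 0.187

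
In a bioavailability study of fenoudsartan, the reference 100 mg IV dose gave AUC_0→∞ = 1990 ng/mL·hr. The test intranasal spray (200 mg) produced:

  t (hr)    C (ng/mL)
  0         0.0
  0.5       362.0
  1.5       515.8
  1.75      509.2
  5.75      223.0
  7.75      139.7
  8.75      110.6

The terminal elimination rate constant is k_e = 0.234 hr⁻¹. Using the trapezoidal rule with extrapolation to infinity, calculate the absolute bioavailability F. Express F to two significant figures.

Trapezoidal AUC_0→8.75 (intranasal spray):
  [0→0.5]: (0.0+362.0)/2 × 0.5 = 90.5
  [0.5→1.5]: (362.0+515.8)/2 × 1 = 438.9
  [1.5→1.75]: (515.8+509.2)/2 × 0.25 = 128.125
  [1.75→5.75]: (509.2+223.0)/2 × 4 = 1464.4
  [5.75→7.75]: (223.0+139.7)/2 × 2 = 362.7
  [7.75→8.75]: (139.7+110.6)/2 × 1 = 125.15
  Sum = 2609.775 ng/mL·hr
Tail: C_last/k_e = 110.6/0.234 = 472.650
AUC_0→∞ (intranasal spray) = 2609.775 + 472.650 = 3082.425 ng/mL·hr
F = (AUC_ev/D_ev)/(AUC_iv/D_iv) = (3082.425/200)/(1990/100) = 15.412125/19.9 = 0.7745

F = 0.77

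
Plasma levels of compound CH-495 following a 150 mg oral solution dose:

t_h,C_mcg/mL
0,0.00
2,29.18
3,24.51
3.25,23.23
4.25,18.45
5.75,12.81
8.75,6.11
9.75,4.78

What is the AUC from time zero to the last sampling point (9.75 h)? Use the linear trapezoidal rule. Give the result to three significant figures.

Trapezoidal AUC_0→9.75:
  [0→2]: (0.00+29.18)/2 × 2 = 29.18
  [2→3]: (29.18+24.51)/2 × 1 = 26.845
  [3→3.25]: (24.51+23.23)/2 × 0.25 = 5.9675
  [3.25→4.25]: (23.23+18.45)/2 × 1 = 20.84
  [4.25→5.75]: (18.45+12.81)/2 × 1.5 = 23.445
  [5.75→8.75]: (12.81+6.11)/2 × 3 = 28.38
  [8.75→9.75]: (6.11+4.78)/2 × 1 = 5.445
  Sum = 140.1025 mcg/mL·h

AUC = 140 mcg/mL·h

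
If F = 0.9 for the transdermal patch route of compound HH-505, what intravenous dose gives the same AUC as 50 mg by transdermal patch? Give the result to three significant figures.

D_iv = 45.0 mg

Systemic exposure from an extravascular dose = F × D_ev, so the equivalent IV dose is F × D_ev.
D_iv = F × D_ev = 0.9 × 50 = 45 mg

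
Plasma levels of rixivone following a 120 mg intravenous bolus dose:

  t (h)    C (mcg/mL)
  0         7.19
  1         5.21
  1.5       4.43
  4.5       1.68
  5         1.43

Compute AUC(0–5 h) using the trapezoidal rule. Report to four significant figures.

Trapezoidal AUC_0→5:
  [0→1]: (7.19+5.21)/2 × 1 = 6.2
  [1→1.5]: (5.21+4.43)/2 × 0.5 = 2.41
  [1.5→4.5]: (4.43+1.68)/2 × 3 = 9.165
  [4.5→5]: (1.68+1.43)/2 × 0.5 = 0.7775
  Sum = 18.5525 mcg/mL·h

AUC = 18.55 mcg/mL·h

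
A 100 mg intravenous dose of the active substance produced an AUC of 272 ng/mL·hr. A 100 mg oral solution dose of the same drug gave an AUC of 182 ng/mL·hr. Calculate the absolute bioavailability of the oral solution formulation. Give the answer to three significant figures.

F = 0.669

F = (AUC_ev / D_ev) / (AUC_iv / D_iv)
  = (182/100) / (272/100)
  = 1.82 / 2.72 = 0.6691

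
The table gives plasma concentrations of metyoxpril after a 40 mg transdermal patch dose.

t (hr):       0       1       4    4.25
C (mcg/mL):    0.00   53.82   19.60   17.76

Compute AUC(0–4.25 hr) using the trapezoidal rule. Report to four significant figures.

AUC = 141.7 mcg/mL·hr

Trapezoidal AUC_0→4.25:
  [0→1]: (0.00+53.82)/2 × 1 = 26.91
  [1→4]: (53.82+19.60)/2 × 3 = 110.13
  [4→4.25]: (19.60+17.76)/2 × 0.25 = 4.67
  Sum = 141.71 mcg/mL·hr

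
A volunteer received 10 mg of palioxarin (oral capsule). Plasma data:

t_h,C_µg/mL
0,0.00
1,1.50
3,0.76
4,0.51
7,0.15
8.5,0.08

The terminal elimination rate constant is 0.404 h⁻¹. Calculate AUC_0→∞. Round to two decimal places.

AUC = 5.01 µg/mL·h

Trapezoidal AUC_0→8.5:
  [0→1]: (0.00+1.50)/2 × 1 = 0.75
  [1→3]: (1.50+0.76)/2 × 2 = 2.26
  [3→4]: (0.76+0.51)/2 × 1 = 0.635
  [4→7]: (0.51+0.15)/2 × 3 = 0.99
  [7→8.5]: (0.15+0.08)/2 × 1.5 = 0.1725
  Sum = 4.8075 µg/mL·h
Extrapolated tail: C_last / k_e = 0.08 / 0.404 = 0.198
AUC_0→∞ = 4.8075 + 0.198 = 5.0055 µg/mL·h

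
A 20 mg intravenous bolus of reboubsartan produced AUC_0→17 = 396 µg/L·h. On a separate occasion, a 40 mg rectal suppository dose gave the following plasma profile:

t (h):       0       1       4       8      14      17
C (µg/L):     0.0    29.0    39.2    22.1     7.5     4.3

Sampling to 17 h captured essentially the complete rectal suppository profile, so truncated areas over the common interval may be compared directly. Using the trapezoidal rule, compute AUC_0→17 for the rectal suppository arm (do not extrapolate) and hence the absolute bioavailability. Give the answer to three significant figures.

F = 0.437

Trapezoidal AUC_0→17 (rectal suppository):
  [0→1]: (0.0+29.0)/2 × 1 = 14.5
  [1→4]: (29.0+39.2)/2 × 3 = 102.3
  [4→8]: (39.2+22.1)/2 × 4 = 122.6
  [8→14]: (22.1+7.5)/2 × 6 = 88.8
  [14→17]: (7.5+4.3)/2 × 3 = 17.7
  Sum = 345.9 µg/L·h
F = (AUC_ev/D_ev)/(AUC_iv/D_iv) = (345.9/40)/(396/20) = 8.6475/19.8 = 0.4367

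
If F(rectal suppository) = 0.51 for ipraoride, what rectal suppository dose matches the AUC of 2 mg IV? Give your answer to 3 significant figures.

D_rectal = 3.92 mg

For equal systemic exposure: F × D_ev = D_iv
D_ev = D_iv / F = 2 / 0.51 = 3.92157 mg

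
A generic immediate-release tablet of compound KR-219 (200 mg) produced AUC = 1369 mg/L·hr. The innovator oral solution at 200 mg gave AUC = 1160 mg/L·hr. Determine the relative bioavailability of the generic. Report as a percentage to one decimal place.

F_rel = (AUC_test/D_test) / (AUC_ref/D_ref)
      = (1369/200) / (1160/200)
      = 6.845 / 5.8 = 1.1802 = 118.02%

F_rel = 118.0%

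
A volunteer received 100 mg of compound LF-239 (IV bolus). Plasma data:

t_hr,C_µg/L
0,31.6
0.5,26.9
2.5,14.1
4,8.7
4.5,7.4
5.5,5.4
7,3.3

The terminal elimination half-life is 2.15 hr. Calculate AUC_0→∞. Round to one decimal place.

Trapezoidal AUC_0→7:
  [0→0.5]: (31.6+26.9)/2 × 0.5 = 14.625
  [0.5→2.5]: (26.9+14.1)/2 × 2 = 41.0
  [2.5→4]: (14.1+8.7)/2 × 1.5 = 17.1
  [4→4.5]: (8.7+7.4)/2 × 0.5 = 4.025
  [4.5→5.5]: (7.4+5.4)/2 × 1 = 6.4
  [5.5→7]: (5.4+3.3)/2 × 1.5 = 6.525
  Sum = 89.675 µg/L·hr
k_e = ln2 / t½ = 0.693147 / 2.15 = 0.3224 hr^-1
Extrapolated tail: C_last / k_e = 3.3 / 0.3224 = 10.236
AUC_0→∞ = 89.675 + 10.236 = 99.911 µg/L·hr

AUC = 99.9 µg/L·hr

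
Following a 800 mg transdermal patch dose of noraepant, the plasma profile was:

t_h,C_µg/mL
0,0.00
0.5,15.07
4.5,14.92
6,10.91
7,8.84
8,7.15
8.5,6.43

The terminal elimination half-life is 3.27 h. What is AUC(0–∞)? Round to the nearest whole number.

AUC = 135 µg/mL·h

Trapezoidal AUC_0→8.5:
  [0→0.5]: (0.00+15.07)/2 × 0.5 = 3.7675
  [0.5→4.5]: (15.07+14.92)/2 × 4 = 59.98
  [4.5→6]: (14.92+10.91)/2 × 1.5 = 19.3725
  [6→7]: (10.91+8.84)/2 × 1 = 9.875
  [7→8]: (8.84+7.15)/2 × 1 = 7.995
  [8→8.5]: (7.15+6.43)/2 × 0.5 = 3.395
  Sum = 104.385 µg/mL·h
k_e = ln2 / t½ = 0.693147 / 3.27 = 0.2120 h^-1
Extrapolated tail: C_last / k_e = 6.43 / 0.212 = 30.330
AUC_0→∞ = 104.385 + 30.330 = 134.715 µg/mL·h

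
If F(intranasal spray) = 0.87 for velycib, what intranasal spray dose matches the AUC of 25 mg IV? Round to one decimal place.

D_intranasal = 28.7 mg

For equal systemic exposure: F × D_ev = D_iv
D_ev = D_iv / F = 25 / 0.87 = 28.7356 mg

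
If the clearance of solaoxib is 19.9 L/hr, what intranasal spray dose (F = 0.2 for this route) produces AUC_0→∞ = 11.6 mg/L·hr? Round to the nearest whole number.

Dose = 1154 mg

Dose = CL × AUC_0→∞ / F
     = 19.9 × 11.6 / 0.2 = 1154.2 mg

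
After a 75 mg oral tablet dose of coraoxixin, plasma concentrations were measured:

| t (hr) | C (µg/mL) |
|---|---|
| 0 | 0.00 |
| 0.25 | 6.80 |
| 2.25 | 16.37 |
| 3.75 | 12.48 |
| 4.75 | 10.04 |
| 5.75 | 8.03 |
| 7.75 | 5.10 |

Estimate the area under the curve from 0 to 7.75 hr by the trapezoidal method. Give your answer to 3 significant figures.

Trapezoidal AUC_0→7.75:
  [0→0.25]: (0.00+6.80)/2 × 0.25 = 0.85
  [0.25→2.25]: (6.80+16.37)/2 × 2 = 23.17
  [2.25→3.75]: (16.37+12.48)/2 × 1.5 = 21.6375
  [3.75→4.75]: (12.48+10.04)/2 × 1 = 11.26
  [4.75→5.75]: (10.04+8.03)/2 × 1 = 9.035
  [5.75→7.75]: (8.03+5.10)/2 × 2 = 13.13
  Sum = 79.0825 µg/mL·hr

AUC = 79.1 µg/mL·hr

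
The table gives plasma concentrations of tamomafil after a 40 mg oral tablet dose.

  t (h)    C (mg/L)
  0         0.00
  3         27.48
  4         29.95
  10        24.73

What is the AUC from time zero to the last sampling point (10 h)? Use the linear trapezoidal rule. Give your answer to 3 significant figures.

AUC = 234 mg/L·h

Trapezoidal AUC_0→10:
  [0→3]: (0.00+27.48)/2 × 3 = 41.22
  [3→4]: (27.48+29.95)/2 × 1 = 28.715
  [4→10]: (29.95+24.73)/2 × 6 = 164.04
  Sum = 233.975 mg/L·h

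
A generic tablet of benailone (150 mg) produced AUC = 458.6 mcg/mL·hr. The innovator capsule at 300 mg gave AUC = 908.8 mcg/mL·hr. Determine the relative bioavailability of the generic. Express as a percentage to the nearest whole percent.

F_rel = 101%

F_rel = (AUC_test/D_test) / (AUC_ref/D_ref)
      = (458.6/150) / (908.8/300)
      = 3.05733 / 3.02933 = 1.0092 = 100.92%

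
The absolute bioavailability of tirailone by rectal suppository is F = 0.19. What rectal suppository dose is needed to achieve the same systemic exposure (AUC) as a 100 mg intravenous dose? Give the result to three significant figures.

For equal systemic exposure: F × D_ev = D_iv
D_ev = D_iv / F = 100 / 0.19 = 526.316 mg

D_rectal = 526 mg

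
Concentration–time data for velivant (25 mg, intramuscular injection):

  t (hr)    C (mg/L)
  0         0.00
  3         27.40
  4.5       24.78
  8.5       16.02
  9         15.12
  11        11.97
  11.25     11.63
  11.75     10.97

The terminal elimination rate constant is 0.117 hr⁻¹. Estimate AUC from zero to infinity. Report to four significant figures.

AUC = 299.1 mg/L·hr

Trapezoidal AUC_0→11.75:
  [0→3]: (0.00+27.40)/2 × 3 = 41.1
  [3→4.5]: (27.40+24.78)/2 × 1.5 = 39.135
  [4.5→8.5]: (24.78+16.02)/2 × 4 = 81.6
  [8.5→9]: (16.02+15.12)/2 × 0.5 = 7.785
  [9→11]: (15.12+11.97)/2 × 2 = 27.09
  [11→11.25]: (11.97+11.63)/2 × 0.25 = 2.95
  [11.25→11.75]: (11.63+10.97)/2 × 0.5 = 5.65
  Sum = 205.31 mg/L·hr
Extrapolated tail: C_last / k_e = 10.97 / 0.117 = 93.761
AUC_0→∞ = 205.31 + 93.761 = 299.071 mg/L·hr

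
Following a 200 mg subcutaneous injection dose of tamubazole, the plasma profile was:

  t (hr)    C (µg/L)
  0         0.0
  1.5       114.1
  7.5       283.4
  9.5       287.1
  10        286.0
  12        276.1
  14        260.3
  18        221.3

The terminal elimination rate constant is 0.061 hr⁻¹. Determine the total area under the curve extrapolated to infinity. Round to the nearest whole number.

AUC = 7681 µg/L·hr

Trapezoidal AUC_0→18:
  [0→1.5]: (0.0+114.1)/2 × 1.5 = 85.575
  [1.5→7.5]: (114.1+283.4)/2 × 6 = 1192.5
  [7.5→9.5]: (283.4+287.1)/2 × 2 = 570.5
  [9.5→10]: (287.1+286.0)/2 × 0.5 = 143.275
  [10→12]: (286.0+276.1)/2 × 2 = 562.1
  [12→14]: (276.1+260.3)/2 × 2 = 536.4
  [14→18]: (260.3+221.3)/2 × 4 = 963.2
  Sum = 4053.55 µg/L·hr
Extrapolated tail: C_last / k_e = 221.3 / 0.061 = 3627.869
AUC_0→∞ = 4053.55 + 3627.869 = 7681.419 µg/L·hr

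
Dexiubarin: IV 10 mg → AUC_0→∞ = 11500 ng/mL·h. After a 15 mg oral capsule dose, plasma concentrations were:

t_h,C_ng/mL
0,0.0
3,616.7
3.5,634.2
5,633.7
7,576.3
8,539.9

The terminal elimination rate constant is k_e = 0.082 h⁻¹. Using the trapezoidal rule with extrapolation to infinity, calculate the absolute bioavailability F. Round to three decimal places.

F = 0.611

Trapezoidal AUC_0→8 (oral capsule):
  [0→3]: (0.0+616.7)/2 × 3 = 925.05
  [3→3.5]: (616.7+634.2)/2 × 0.5 = 312.725
  [3.5→5]: (634.2+633.7)/2 × 1.5 = 950.925
  [5→7]: (633.7+576.3)/2 × 2 = 1210.0
  [7→8]: (576.3+539.9)/2 × 1 = 558.1
  Sum = 3956.8 ng/mL·h
Tail: C_last/k_e = 539.9/0.082 = 6584.146
AUC_0→∞ (oral capsule) = 3956.8 + 6584.146 = 10540.946 ng/mL·h
F = (AUC_ev/D_ev)/(AUC_iv/D_iv) = (10540.946/15)/(11500/10) = 702.73/1150 = 0.6111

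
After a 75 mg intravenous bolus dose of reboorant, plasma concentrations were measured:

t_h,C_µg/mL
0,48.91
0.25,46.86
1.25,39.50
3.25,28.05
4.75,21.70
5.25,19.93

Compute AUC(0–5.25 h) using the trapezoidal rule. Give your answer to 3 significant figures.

Trapezoidal AUC_0→5.25:
  [0→0.25]: (48.91+46.86)/2 × 0.25 = 11.97125
  [0.25→1.25]: (46.86+39.50)/2 × 1 = 43.18
  [1.25→3.25]: (39.50+28.05)/2 × 2 = 67.55
  [3.25→4.75]: (28.05+21.70)/2 × 1.5 = 37.3125
  [4.75→5.25]: (21.70+19.93)/2 × 0.5 = 10.4075
  Sum = 170.42125 µg/mL·h

AUC = 170 µg/mL·h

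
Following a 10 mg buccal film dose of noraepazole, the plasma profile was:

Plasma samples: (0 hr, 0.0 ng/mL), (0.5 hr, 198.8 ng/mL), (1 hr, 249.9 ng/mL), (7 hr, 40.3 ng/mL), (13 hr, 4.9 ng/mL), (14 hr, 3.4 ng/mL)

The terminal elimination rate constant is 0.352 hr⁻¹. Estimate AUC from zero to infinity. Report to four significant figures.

Trapezoidal AUC_0→14:
  [0→0.5]: (0.0+198.8)/2 × 0.5 = 49.7
  [0.5→1]: (198.8+249.9)/2 × 0.5 = 112.175
  [1→7]: (249.9+40.3)/2 × 6 = 870.6
  [7→13]: (40.3+4.9)/2 × 6 = 135.6
  [13→14]: (4.9+3.4)/2 × 1 = 4.15
  Sum = 1172.225 ng/mL·hr
Extrapolated tail: C_last / k_e = 3.4 / 0.352 = 9.659
AUC_0→∞ = 1172.225 + 9.659 = 1181.884 ng/mL·hr

AUC = 1182 ng/mL·hr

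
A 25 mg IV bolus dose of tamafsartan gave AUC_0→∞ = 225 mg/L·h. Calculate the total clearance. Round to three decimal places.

CL = 0.111 L/h

CL = Dose_iv / AUC_0→∞
   = 25 / 225 = 0.111111 L/h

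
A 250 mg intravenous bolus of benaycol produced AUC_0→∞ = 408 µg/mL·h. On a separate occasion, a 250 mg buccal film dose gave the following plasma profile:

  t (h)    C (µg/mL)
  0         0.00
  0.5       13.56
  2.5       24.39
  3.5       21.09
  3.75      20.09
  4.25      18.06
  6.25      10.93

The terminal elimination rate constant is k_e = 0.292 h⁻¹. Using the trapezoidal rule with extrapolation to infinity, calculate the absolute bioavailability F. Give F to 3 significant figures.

F = 0.356

Trapezoidal AUC_0→6.25 (buccal film):
  [0→0.5]: (0.00+13.56)/2 × 0.5 = 3.39
  [0.5→2.5]: (13.56+24.39)/2 × 2 = 37.95
  [2.5→3.5]: (24.39+21.09)/2 × 1 = 22.74
  [3.5→3.75]: (21.09+20.09)/2 × 0.25 = 5.1475
  [3.75→4.25]: (20.09+18.06)/2 × 0.5 = 9.5375
  [4.25→6.25]: (18.06+10.93)/2 × 2 = 28.99
  Sum = 107.755 µg/mL·h
Tail: C_last/k_e = 10.93/0.292 = 37.432
AUC_0→∞ (buccal film) = 107.755 + 37.432 = 145.187 µg/mL·h
F = (AUC_ev/D_ev)/(AUC_iv/D_iv) = (145.187/250)/(408/250) = 0.580748/1.632 = 0.3559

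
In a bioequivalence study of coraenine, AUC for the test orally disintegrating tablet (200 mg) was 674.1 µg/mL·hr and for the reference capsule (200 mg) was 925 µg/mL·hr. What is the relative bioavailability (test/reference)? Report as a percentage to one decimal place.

F_rel = 72.9%

F_rel = (AUC_test/D_test) / (AUC_ref/D_ref)
      = (674.1/200) / (925/200)
      = 3.3705 / 4.625 = 0.7288 = 72.88%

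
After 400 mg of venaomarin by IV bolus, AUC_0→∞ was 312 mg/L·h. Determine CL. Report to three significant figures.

CL = 1.28 L/h

CL = Dose_iv / AUC_0→∞
   = 400 / 312 = 1.28205 L/h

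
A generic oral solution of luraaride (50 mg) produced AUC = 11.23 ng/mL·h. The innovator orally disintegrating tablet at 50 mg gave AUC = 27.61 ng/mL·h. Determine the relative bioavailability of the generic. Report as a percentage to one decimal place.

F_rel = 40.7%

F_rel = (AUC_test/D_test) / (AUC_ref/D_ref)
      = (11.23/50) / (27.61/50)
      = 0.2246 / 0.5522 = 0.4067 = 40.67%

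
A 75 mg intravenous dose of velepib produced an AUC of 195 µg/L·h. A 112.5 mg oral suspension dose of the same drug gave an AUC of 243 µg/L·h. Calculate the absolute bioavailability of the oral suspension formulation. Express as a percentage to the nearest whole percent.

F = 83%

F = (AUC_ev / D_ev) / (AUC_iv / D_iv)
  = (243/112.5) / (195/75)
  = 2.16 / 2.6 = 0.8308
  = 83.08%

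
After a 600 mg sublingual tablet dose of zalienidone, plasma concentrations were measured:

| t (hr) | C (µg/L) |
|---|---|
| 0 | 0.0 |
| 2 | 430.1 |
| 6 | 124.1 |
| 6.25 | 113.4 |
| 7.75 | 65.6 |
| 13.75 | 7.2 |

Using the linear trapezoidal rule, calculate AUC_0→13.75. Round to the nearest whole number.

AUC = 1921 µg/L·hr

Trapezoidal AUC_0→13.75:
  [0→2]: (0.0+430.1)/2 × 2 = 430.1
  [2→6]: (430.1+124.1)/2 × 4 = 1108.4
  [6→6.25]: (124.1+113.4)/2 × 0.25 = 29.6875
  [6.25→7.75]: (113.4+65.6)/2 × 1.5 = 134.25
  [7.75→13.75]: (65.6+7.2)/2 × 6 = 218.4
  Sum = 1920.8375 µg/L·hr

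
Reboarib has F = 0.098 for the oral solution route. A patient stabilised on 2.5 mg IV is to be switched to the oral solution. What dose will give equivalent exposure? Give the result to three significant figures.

For equal systemic exposure: F × D_ev = D_iv
D_ev = D_iv / F = 2.5 / 0.098 = 25.5102 mg

D_oral = 25.5 mg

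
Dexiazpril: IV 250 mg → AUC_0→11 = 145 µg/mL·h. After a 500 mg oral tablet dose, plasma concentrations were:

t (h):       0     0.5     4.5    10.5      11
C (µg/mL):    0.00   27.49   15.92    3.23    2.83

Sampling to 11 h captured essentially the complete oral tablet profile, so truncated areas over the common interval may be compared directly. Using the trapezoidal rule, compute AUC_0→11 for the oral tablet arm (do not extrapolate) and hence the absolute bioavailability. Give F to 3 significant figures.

F = 0.526

Trapezoidal AUC_0→11 (oral tablet):
  [0→0.5]: (0.00+27.49)/2 × 0.5 = 6.8725
  [0.5→4.5]: (27.49+15.92)/2 × 4 = 86.82
  [4.5→10.5]: (15.92+3.23)/2 × 6 = 57.45
  [10.5→11]: (3.23+2.83)/2 × 0.5 = 1.515
  Sum = 152.6575 µg/mL·h
F = (AUC_ev/D_ev)/(AUC_iv/D_iv) = (152.6575/500)/(145/250) = 0.305315/0.58 = 0.5264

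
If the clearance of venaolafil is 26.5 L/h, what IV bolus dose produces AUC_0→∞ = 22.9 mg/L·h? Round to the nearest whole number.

Dose = 607 mg

Dose_iv = CL × AUC_0→∞
     = 26.5 × 22.9 = 606.85 mg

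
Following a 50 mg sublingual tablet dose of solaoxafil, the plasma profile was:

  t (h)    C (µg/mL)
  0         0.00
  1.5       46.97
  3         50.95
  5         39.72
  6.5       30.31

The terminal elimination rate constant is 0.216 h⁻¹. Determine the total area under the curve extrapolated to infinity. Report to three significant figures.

Trapezoidal AUC_0→6.5:
  [0→1.5]: (0.00+46.97)/2 × 1.5 = 35.2275
  [1.5→3]: (46.97+50.95)/2 × 1.5 = 73.44
  [3→5]: (50.95+39.72)/2 × 2 = 90.67
  [5→6.5]: (39.72+30.31)/2 × 1.5 = 52.5225
  Sum = 251.86 µg/mL·h
Extrapolated tail: C_last / k_e = 30.31 / 0.216 = 140.324
AUC_0→∞ = 251.86 + 140.324 = 392.184 µg/mL·h

AUC = 392 µg/mL·h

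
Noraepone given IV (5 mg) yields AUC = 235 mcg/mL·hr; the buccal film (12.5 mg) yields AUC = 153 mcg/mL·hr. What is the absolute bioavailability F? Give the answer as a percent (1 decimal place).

F = (AUC_ev / D_ev) / (AUC_iv / D_iv)
  = (153/12.5) / (235/5)
  = 12.24 / 47 = 0.2604
  = 26.04%

F = 26.0%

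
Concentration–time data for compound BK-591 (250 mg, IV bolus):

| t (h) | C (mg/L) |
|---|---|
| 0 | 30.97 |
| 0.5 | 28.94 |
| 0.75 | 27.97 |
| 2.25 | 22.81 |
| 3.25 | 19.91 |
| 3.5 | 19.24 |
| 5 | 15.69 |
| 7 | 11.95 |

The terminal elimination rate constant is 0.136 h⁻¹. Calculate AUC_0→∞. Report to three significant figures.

Trapezoidal AUC_0→7:
  [0→0.5]: (30.97+28.94)/2 × 0.5 = 14.9775
  [0.5→0.75]: (28.94+27.97)/2 × 0.25 = 7.11375
  [0.75→2.25]: (27.97+22.81)/2 × 1.5 = 38.085
  [2.25→3.25]: (22.81+19.91)/2 × 1 = 21.36
  [3.25→3.5]: (19.91+19.24)/2 × 0.25 = 4.89375
  [3.5→5]: (19.24+15.69)/2 × 1.5 = 26.1975
  [5→7]: (15.69+11.95)/2 × 2 = 27.64
  Sum = 140.2675 mg/L·h
Extrapolated tail: C_last / k_e = 11.95 / 0.136 = 87.868
AUC_0→∞ = 140.2675 + 87.868 = 228.1355 mg/L·h

AUC = 228 mg/L·h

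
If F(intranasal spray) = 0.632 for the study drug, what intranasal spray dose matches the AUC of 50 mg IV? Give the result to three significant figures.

D_intranasal = 79.1 mg

For equal systemic exposure: F × D_ev = D_iv
D_ev = D_iv / F = 50 / 0.632 = 79.1139 mg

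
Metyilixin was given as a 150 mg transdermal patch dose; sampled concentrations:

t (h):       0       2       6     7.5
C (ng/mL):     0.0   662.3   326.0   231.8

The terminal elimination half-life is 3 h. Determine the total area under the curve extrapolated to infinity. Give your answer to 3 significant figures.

AUC = 4060 ng/mL·h

Trapezoidal AUC_0→7.5:
  [0→2]: (0.0+662.3)/2 × 2 = 662.3
  [2→6]: (662.3+326.0)/2 × 4 = 1976.6
  [6→7.5]: (326.0+231.8)/2 × 1.5 = 418.35
  Sum = 3057.25 ng/mL·h
k_e = ln2 / t½ = 0.693147 / 3 = 0.2310 h^-1
Extrapolated tail: C_last / k_e = 231.8 / 0.231 = 1003.463
AUC_0→∞ = 3057.25 + 1003.463 = 4060.713 ng/mL·h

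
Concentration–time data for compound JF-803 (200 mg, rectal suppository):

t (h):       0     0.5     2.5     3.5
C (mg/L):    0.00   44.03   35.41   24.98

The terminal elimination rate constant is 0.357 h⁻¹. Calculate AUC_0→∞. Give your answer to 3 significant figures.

Trapezoidal AUC_0→3.5:
  [0→0.5]: (0.00+44.03)/2 × 0.5 = 11.0075
  [0.5→2.5]: (44.03+35.41)/2 × 2 = 79.44
  [2.5→3.5]: (35.41+24.98)/2 × 1 = 30.195
  Sum = 120.6425 mg/L·h
Extrapolated tail: C_last / k_e = 24.98 / 0.357 = 69.972
AUC_0→∞ = 120.6425 + 69.972 = 190.6145 mg/L·h

AUC = 191 mg/L·h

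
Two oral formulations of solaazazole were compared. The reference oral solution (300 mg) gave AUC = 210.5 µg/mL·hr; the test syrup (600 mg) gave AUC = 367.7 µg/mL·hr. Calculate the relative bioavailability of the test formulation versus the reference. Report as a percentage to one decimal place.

F_rel = 87.3%

F_rel = (AUC_test/D_test) / (AUC_ref/D_ref)
      = (367.7/600) / (210.5/300)
      = 0.612833 / 0.701667 = 0.8734 = 87.34%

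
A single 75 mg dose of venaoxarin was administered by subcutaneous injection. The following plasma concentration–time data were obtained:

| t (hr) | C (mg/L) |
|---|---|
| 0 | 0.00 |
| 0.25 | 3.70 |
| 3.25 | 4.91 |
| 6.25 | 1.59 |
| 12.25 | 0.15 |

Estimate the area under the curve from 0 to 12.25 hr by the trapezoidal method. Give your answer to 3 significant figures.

Trapezoidal AUC_0→12.25:
  [0→0.25]: (0.00+3.70)/2 × 0.25 = 0.4625
  [0.25→3.25]: (3.70+4.91)/2 × 3 = 12.915
  [3.25→6.25]: (4.91+1.59)/2 × 3 = 9.75
  [6.25→12.25]: (1.59+0.15)/2 × 6 = 5.22
  Sum = 28.3475 mg/L·hr

AUC = 28.3 mg/L·hr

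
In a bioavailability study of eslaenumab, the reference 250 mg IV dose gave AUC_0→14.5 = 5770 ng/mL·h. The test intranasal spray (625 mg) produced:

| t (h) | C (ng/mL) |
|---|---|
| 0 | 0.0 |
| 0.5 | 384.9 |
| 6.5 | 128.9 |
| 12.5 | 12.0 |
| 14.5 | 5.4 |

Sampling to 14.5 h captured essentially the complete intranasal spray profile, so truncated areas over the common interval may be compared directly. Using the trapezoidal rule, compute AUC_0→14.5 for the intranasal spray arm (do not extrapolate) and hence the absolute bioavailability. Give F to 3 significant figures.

F = 0.144

Trapezoidal AUC_0→14.5 (intranasal spray):
  [0→0.5]: (0.0+384.9)/2 × 0.5 = 96.225
  [0.5→6.5]: (384.9+128.9)/2 × 6 = 1541.4
  [6.5→12.5]: (128.9+12.0)/2 × 6 = 422.7
  [12.5→14.5]: (12.0+5.4)/2 × 2 = 17.4
  Sum = 2077.725 ng/mL·h
F = (AUC_ev/D_ev)/(AUC_iv/D_iv) = (2077.725/625)/(5770/250) = 3.32436/23.08 = 0.1440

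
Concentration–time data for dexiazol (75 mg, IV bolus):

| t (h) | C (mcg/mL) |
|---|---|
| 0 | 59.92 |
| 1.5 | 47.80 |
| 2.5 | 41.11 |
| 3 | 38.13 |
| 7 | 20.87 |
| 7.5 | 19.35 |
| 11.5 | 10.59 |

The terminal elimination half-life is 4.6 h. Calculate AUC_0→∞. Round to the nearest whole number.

AUC = 403 mcg/mL·h

Trapezoidal AUC_0→11.5:
  [0→1.5]: (59.92+47.80)/2 × 1.5 = 80.79
  [1.5→2.5]: (47.80+41.11)/2 × 1 = 44.455
  [2.5→3]: (41.11+38.13)/2 × 0.5 = 19.81
  [3→7]: (38.13+20.87)/2 × 4 = 118.0
  [7→7.5]: (20.87+19.35)/2 × 0.5 = 10.055
  [7.5→11.5]: (19.35+10.59)/2 × 4 = 59.88
  Sum = 332.99 mcg/mL·h
k_e = ln2 / t½ = 0.693147 / 4.6 = 0.1507 h^-1
Extrapolated tail: C_last / k_e = 10.59 / 0.1507 = 70.272
AUC_0→∞ = 332.99 + 70.272 = 403.262 mcg/mL·h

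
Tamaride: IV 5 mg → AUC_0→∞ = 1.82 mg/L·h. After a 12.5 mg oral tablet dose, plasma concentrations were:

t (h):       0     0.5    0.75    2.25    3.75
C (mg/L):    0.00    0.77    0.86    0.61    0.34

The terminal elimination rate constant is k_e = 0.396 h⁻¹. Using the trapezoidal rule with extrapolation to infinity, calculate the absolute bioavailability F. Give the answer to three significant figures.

Trapezoidal AUC_0→3.75 (oral tablet):
  [0→0.5]: (0.00+0.77)/2 × 0.5 = 0.1925
  [0.5→0.75]: (0.77+0.86)/2 × 0.25 = 0.20375
  [0.75→2.25]: (0.86+0.61)/2 × 1.5 = 1.1025
  [2.25→3.75]: (0.61+0.34)/2 × 1.5 = 0.7125
  Sum = 2.21125 mg/L·h
Tail: C_last/k_e = 0.34/0.396 = 0.859
AUC_0→∞ (oral tablet) = 2.21125 + 0.859 = 3.07025 mg/L·h
F = (AUC_ev/D_ev)/(AUC_iv/D_iv) = (3.07025/12.5)/(1.82/5) = 0.24562/0.364 = 0.6748

F = 0.675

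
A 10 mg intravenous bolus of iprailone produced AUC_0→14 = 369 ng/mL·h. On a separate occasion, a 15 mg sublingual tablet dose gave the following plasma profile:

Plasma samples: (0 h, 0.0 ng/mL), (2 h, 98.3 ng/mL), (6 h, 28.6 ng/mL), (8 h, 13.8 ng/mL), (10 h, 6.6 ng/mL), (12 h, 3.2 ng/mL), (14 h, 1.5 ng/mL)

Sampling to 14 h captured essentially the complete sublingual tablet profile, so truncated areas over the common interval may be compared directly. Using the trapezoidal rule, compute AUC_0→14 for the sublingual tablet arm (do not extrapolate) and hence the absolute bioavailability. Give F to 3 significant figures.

Trapezoidal AUC_0→14 (sublingual tablet):
  [0→2]: (0.0+98.3)/2 × 2 = 98.3
  [2→6]: (98.3+28.6)/2 × 4 = 253.8
  [6→8]: (28.6+13.8)/2 × 2 = 42.4
  [8→10]: (13.8+6.6)/2 × 2 = 20.4
  [10→12]: (6.6+3.2)/2 × 2 = 9.8
  [12→14]: (3.2+1.5)/2 × 2 = 4.7
  Sum = 429.4 ng/mL·h
F = (AUC_ev/D_ev)/(AUC_iv/D_iv) = (429.4/15)/(369/10) = 28.6267/36.9 = 0.7758

F = 0.776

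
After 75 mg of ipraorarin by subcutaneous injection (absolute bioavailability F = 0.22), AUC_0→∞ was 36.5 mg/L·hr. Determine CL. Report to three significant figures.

CL = F × Dose / AUC_0→∞
   = 0.22 × 75 / 36.5 = 0.452055 L/hr

CL = 0.452 L/hr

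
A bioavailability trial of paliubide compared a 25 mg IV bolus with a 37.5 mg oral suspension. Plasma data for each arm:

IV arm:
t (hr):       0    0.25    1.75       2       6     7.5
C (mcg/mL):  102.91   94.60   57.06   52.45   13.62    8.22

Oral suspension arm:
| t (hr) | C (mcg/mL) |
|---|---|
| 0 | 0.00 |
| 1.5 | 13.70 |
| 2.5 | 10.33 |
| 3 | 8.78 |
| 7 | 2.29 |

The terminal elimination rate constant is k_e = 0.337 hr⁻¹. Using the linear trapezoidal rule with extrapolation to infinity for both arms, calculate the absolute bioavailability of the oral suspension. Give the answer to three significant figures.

Trapezoidal AUC_0→7.5 (IV):
  [0→0.25]: (102.91+94.60)/2 × 0.25 = 24.68875
  [0.25→1.75]: (94.60+57.06)/2 × 1.5 = 113.745
  [1.75→2]: (57.06+52.45)/2 × 0.25 = 13.68875
  [2→6]: (52.45+13.62)/2 × 4 = 132.14
  [6→7.5]: (13.62+8.22)/2 × 1.5 = 16.38
  Sum = 300.6425 mcg/mL·hr
IV tail: 8.22/0.337 = 24.392; AUC_iv,0→∞ = 300.6425 + 24.392 = 325.0345 mcg/mL·hr
Trapezoidal AUC_0→7 (oral suspension):
  [0→1.5]: (0.00+13.70)/2 × 1.5 = 10.275
  [1.5→2.5]: (13.70+10.33)/2 × 1 = 12.015
  [2.5→3]: (10.33+8.78)/2 × 0.5 = 4.7775
  [3→7]: (8.78+2.29)/2 × 4 = 22.14
  Sum = 49.2075 mcg/mL·hr
oral suspension tail: 2.29/0.337 = 6.795; AUC_ev,0→∞ = 49.2075 + 6.795 = 56.0025 mcg/mL·hr
F = (AUC_ev/D_ev)/(AUC_iv/D_iv) = (56.0025/37.5)/(325.0345/25) = 1.4934/13.00138 = 0.1149

F = 0.115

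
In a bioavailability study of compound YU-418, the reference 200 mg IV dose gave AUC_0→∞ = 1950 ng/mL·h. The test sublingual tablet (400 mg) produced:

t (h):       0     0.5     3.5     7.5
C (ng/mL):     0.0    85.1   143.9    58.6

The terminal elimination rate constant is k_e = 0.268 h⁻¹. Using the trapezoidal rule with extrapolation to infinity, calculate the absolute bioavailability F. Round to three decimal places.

Trapezoidal AUC_0→7.5 (sublingual tablet):
  [0→0.5]: (0.0+85.1)/2 × 0.5 = 21.275
  [0.5→3.5]: (85.1+143.9)/2 × 3 = 343.5
  [3.5→7.5]: (143.9+58.6)/2 × 4 = 405.0
  Sum = 769.775 ng/mL·h
Tail: C_last/k_e = 58.6/0.268 = 218.657
AUC_0→∞ (sublingual tablet) = 769.775 + 218.657 = 988.432 ng/mL·h
F = (AUC_ev/D_ev)/(AUC_iv/D_iv) = (988.432/400)/(1950/200) = 2.47108/9.75 = 0.2534

F = 0.253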